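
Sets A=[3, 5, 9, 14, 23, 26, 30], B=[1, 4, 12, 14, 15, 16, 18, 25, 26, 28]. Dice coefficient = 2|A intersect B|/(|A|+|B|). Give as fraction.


A intersect B = [14, 26]
|A intersect B| = 2
|A| = 7, |B| = 10
Dice = 2*2 / (7+10)
= 4 / 17 = 4/17

4/17


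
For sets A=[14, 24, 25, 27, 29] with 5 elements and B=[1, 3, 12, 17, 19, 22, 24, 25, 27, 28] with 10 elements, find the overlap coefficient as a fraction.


A intersect B = [24, 25, 27]
|A intersect B| = 3
min(|A|, |B|) = min(5, 10) = 5
Overlap = 3 / 5 = 3/5

3/5


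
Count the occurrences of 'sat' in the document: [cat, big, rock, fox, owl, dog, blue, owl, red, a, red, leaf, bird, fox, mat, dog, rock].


Document has 17 words
Scanning for 'sat':
Term not found in document
Count = 0

0


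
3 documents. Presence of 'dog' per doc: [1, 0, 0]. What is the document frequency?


Checking each document for 'dog':
Doc 1: present
Doc 2: absent
Doc 3: absent
df = sum of presences = 1 + 0 + 0 = 1

1


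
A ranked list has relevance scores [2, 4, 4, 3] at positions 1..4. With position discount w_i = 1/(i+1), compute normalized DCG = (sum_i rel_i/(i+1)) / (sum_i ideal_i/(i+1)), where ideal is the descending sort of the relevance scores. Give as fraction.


Position discount weights w_i = 1/(i+1) for i=1..4:
Weights = [1/2, 1/3, 1/4, 1/5]
Actual relevance: [2, 4, 4, 3]
DCG = 2/2 + 4/3 + 4/4 + 3/5 = 59/15
Ideal relevance (sorted desc): [4, 4, 3, 2]
Ideal DCG = 4/2 + 4/3 + 3/4 + 2/5 = 269/60
nDCG = DCG / ideal_DCG = 59/15 / 269/60 = 236/269

236/269


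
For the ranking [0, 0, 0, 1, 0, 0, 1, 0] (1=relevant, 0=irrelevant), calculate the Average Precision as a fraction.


Computing P@k for each relevant position:
Position 1: not relevant
Position 2: not relevant
Position 3: not relevant
Position 4: relevant, P@4 = 1/4 = 1/4
Position 5: not relevant
Position 6: not relevant
Position 7: relevant, P@7 = 2/7 = 2/7
Position 8: not relevant
Sum of P@k = 1/4 + 2/7 = 15/28
AP = 15/28 / 2 = 15/56

15/56


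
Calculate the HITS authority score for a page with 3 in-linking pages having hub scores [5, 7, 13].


Authority = sum of hub scores of in-linkers
In-link 1: hub score = 5
In-link 2: hub score = 7
In-link 3: hub score = 13
Authority = 5 + 7 + 13 = 25

25


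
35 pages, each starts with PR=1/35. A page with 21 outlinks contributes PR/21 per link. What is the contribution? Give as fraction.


Initial PR = 1/35 = 1/35
Outlinks = 21
Contribution per link = PR / outlinks
= 1/35 / 21
= 1/735

1/735


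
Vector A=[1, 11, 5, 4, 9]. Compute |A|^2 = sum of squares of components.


|A|^2 = sum of squared components
A[0]^2 = 1^2 = 1
A[1]^2 = 11^2 = 121
A[2]^2 = 5^2 = 25
A[3]^2 = 4^2 = 16
A[4]^2 = 9^2 = 81
Sum = 1 + 121 + 25 + 16 + 81 = 244

244


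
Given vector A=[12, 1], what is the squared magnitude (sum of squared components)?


|A|^2 = sum of squared components
A[0]^2 = 12^2 = 144
A[1]^2 = 1^2 = 1
Sum = 144 + 1 = 145

145


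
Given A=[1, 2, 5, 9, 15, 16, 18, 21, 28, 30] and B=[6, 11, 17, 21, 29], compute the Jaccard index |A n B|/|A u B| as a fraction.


A intersect B = [21]
|A intersect B| = 1
A union B = [1, 2, 5, 6, 9, 11, 15, 16, 17, 18, 21, 28, 29, 30]
|A union B| = 14
Jaccard = 1/14 = 1/14

1/14


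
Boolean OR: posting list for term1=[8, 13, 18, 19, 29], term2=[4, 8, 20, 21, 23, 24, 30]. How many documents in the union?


Boolean OR: find union of posting lists
term1 docs: [8, 13, 18, 19, 29]
term2 docs: [4, 8, 20, 21, 23, 24, 30]
Union: [4, 8, 13, 18, 19, 20, 21, 23, 24, 29, 30]
|union| = 11

11


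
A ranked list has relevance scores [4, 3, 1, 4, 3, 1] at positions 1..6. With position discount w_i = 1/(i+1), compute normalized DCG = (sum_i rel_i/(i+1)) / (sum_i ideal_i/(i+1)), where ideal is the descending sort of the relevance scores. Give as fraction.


Position discount weights w_i = 1/(i+1) for i=1..6:
Weights = [1/2, 1/3, 1/4, 1/5, 1/6, 1/7]
Actual relevance: [4, 3, 1, 4, 3, 1]
DCG = 4/2 + 3/3 + 1/4 + 4/5 + 3/6 + 1/7 = 657/140
Ideal relevance (sorted desc): [4, 4, 3, 3, 1, 1]
Ideal DCG = 4/2 + 4/3 + 3/4 + 3/5 + 1/6 + 1/7 = 699/140
nDCG = DCG / ideal_DCG = 657/140 / 699/140 = 219/233

219/233


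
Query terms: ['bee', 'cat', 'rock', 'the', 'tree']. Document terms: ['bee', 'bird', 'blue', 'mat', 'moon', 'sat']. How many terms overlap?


Query terms: ['bee', 'cat', 'rock', 'the', 'tree']
Document terms: ['bee', 'bird', 'blue', 'mat', 'moon', 'sat']
Common terms: ['bee']
Overlap count = 1

1


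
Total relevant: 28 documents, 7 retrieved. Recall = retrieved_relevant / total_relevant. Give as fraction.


Recall = retrieved_relevant / total_relevant
= 7 / 28
= 7 / (7 + 21)
= 1/4

1/4


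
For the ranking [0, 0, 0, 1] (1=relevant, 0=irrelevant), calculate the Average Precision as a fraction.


Computing P@k for each relevant position:
Position 1: not relevant
Position 2: not relevant
Position 3: not relevant
Position 4: relevant, P@4 = 1/4 = 1/4
Sum of P@k = 1/4 = 1/4
AP = 1/4 / 1 = 1/4

1/4


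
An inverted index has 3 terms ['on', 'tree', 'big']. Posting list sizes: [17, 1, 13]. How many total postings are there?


Summing posting list sizes:
'on': 17 postings
'tree': 1 postings
'big': 13 postings
Total = 17 + 1 + 13 = 31

31


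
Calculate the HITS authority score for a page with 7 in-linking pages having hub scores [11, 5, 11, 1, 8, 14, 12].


Authority = sum of hub scores of in-linkers
In-link 1: hub score = 11
In-link 2: hub score = 5
In-link 3: hub score = 11
In-link 4: hub score = 1
In-link 5: hub score = 8
In-link 6: hub score = 14
In-link 7: hub score = 12
Authority = 11 + 5 + 11 + 1 + 8 + 14 + 12 = 62

62


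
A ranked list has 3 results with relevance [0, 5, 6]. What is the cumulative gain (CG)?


Cumulative Gain = sum of relevance scores
Position 1: rel=0, running sum=0
Position 2: rel=5, running sum=5
Position 3: rel=6, running sum=11
CG = 11

11


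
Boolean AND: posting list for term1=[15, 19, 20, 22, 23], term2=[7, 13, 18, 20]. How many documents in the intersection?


Boolean AND: find intersection of posting lists
term1 docs: [15, 19, 20, 22, 23]
term2 docs: [7, 13, 18, 20]
Intersection: [20]
|intersection| = 1

1


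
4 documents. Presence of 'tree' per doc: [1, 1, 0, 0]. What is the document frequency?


Checking each document for 'tree':
Doc 1: present
Doc 2: present
Doc 3: absent
Doc 4: absent
df = sum of presences = 1 + 1 + 0 + 0 = 2

2


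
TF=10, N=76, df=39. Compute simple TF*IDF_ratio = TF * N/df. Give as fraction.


TF * (N/df)
= 10 * (76/39)
= 10 * 76/39
= 760/39

760/39


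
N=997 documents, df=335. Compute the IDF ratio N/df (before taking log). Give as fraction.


IDF ratio = N / df
= 997 / 335
= 997/335

997/335


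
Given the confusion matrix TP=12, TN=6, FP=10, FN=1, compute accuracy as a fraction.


Accuracy = (TP + TN) / (TP + TN + FP + FN)
TP + TN = 12 + 6 = 18
Total = 12 + 6 + 10 + 1 = 29
Accuracy = 18 / 29 = 18/29

18/29


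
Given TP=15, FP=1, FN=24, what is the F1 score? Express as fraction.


F1 = 2 * P * R / (P + R)
P = TP/(TP+FP) = 15/16 = 15/16
R = TP/(TP+FN) = 15/39 = 5/13
2 * P * R = 2 * 15/16 * 5/13 = 75/104
P + R = 15/16 + 5/13 = 275/208
F1 = 75/104 / 275/208 = 6/11

6/11


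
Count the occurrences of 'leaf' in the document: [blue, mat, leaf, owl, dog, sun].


Document has 6 words
Scanning for 'leaf':
Found at positions: [2]
Count = 1

1


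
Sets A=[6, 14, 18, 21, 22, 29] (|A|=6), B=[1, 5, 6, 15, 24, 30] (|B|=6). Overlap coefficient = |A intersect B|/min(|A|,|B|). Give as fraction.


A intersect B = [6]
|A intersect B| = 1
min(|A|, |B|) = min(6, 6) = 6
Overlap = 1 / 6 = 1/6

1/6


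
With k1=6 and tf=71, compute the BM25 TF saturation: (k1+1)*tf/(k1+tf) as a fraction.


BM25 TF component = (k1+1)*tf / (k1+tf)
k1 = 6, tf = 71
Numerator = (6+1)*71 = 497
Denominator = 6 + 71 = 77
= 497/77 = 71/11

71/11


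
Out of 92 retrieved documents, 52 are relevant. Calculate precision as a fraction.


Precision = relevant_retrieved / total_retrieved
= 52 / 92
= 52 / (52 + 40)
= 13/23

13/23


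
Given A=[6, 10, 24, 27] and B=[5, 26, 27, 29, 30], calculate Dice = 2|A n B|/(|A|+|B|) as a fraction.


A intersect B = [27]
|A intersect B| = 1
|A| = 4, |B| = 5
Dice = 2*1 / (4+5)
= 2 / 9 = 2/9

2/9


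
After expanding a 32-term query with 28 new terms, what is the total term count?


Original terms: 32
Expansion terms: 28
Total = 32 + 28 = 60

60


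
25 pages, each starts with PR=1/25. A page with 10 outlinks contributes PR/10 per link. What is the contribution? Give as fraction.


Initial PR = 1/25 = 1/25
Outlinks = 10
Contribution per link = PR / outlinks
= 1/25 / 10
= 1/250

1/250


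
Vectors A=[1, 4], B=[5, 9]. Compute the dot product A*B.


Dot product = sum of element-wise products
A[0]*B[0] = 1*5 = 5
A[1]*B[1] = 4*9 = 36
Sum = 5 + 36 = 41

41


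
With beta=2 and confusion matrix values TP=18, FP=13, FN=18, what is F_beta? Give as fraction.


P = TP/(TP+FP) = 18/31 = 18/31
R = TP/(TP+FN) = 18/36 = 1/2
beta^2 = 2^2 = 4
(1 + beta^2) = 5
Numerator = (1+beta^2)*P*R = 45/31
Denominator = beta^2*P + R = 72/31 + 1/2 = 175/62
F_beta = 18/35

18/35


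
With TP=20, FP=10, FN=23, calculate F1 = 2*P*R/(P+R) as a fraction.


F1 = 2 * P * R / (P + R)
P = TP/(TP+FP) = 20/30 = 2/3
R = TP/(TP+FN) = 20/43 = 20/43
2 * P * R = 2 * 2/3 * 20/43 = 80/129
P + R = 2/3 + 20/43 = 146/129
F1 = 80/129 / 146/129 = 40/73

40/73


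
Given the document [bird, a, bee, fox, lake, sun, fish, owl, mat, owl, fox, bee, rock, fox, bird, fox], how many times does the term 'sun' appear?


Document has 16 words
Scanning for 'sun':
Found at positions: [5]
Count = 1

1


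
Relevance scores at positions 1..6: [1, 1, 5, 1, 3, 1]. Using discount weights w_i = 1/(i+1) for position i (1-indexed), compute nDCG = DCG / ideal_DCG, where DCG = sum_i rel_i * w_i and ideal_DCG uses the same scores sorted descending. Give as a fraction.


Position discount weights w_i = 1/(i+1) for i=1..6:
Weights = [1/2, 1/3, 1/4, 1/5, 1/6, 1/7]
Actual relevance: [1, 1, 5, 1, 3, 1]
DCG = 1/2 + 1/3 + 5/4 + 1/5 + 3/6 + 1/7 = 1229/420
Ideal relevance (sorted desc): [5, 3, 1, 1, 1, 1]
Ideal DCG = 5/2 + 3/3 + 1/4 + 1/5 + 1/6 + 1/7 = 1789/420
nDCG = DCG / ideal_DCG = 1229/420 / 1789/420 = 1229/1789

1229/1789


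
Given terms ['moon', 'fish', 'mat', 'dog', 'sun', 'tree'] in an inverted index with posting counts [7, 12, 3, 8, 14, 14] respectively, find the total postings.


Summing posting list sizes:
'moon': 7 postings
'fish': 12 postings
'mat': 3 postings
'dog': 8 postings
'sun': 14 postings
'tree': 14 postings
Total = 7 + 12 + 3 + 8 + 14 + 14 = 58

58


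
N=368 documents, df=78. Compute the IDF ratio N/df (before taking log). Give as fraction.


IDF ratio = N / df
= 368 / 78
= 184/39

184/39


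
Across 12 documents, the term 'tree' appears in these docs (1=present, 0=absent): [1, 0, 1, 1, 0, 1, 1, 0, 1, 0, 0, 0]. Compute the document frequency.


Checking each document for 'tree':
Doc 1: present
Doc 2: absent
Doc 3: present
Doc 4: present
Doc 5: absent
Doc 6: present
Doc 7: present
Doc 8: absent
Doc 9: present
Doc 10: absent
Doc 11: absent
Doc 12: absent
df = sum of presences = 1 + 0 + 1 + 1 + 0 + 1 + 1 + 0 + 1 + 0 + 0 + 0 = 6

6


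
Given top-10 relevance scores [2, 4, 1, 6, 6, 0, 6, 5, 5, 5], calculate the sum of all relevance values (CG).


Cumulative Gain = sum of relevance scores
Position 1: rel=2, running sum=2
Position 2: rel=4, running sum=6
Position 3: rel=1, running sum=7
Position 4: rel=6, running sum=13
Position 5: rel=6, running sum=19
Position 6: rel=0, running sum=19
Position 7: rel=6, running sum=25
Position 8: rel=5, running sum=30
Position 9: rel=5, running sum=35
Position 10: rel=5, running sum=40
CG = 40

40


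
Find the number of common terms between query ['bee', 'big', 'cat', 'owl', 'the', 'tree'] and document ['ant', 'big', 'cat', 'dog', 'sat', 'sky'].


Query terms: ['bee', 'big', 'cat', 'owl', 'the', 'tree']
Document terms: ['ant', 'big', 'cat', 'dog', 'sat', 'sky']
Common terms: ['big', 'cat']
Overlap count = 2

2


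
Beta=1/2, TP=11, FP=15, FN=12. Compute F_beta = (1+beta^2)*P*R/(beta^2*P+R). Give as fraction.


P = TP/(TP+FP) = 11/26 = 11/26
R = TP/(TP+FN) = 11/23 = 11/23
beta^2 = 1/2^2 = 1/4
(1 + beta^2) = 5/4
Numerator = (1+beta^2)*P*R = 605/2392
Denominator = beta^2*P + R = 11/104 + 11/23 = 1397/2392
F_beta = 55/127

55/127


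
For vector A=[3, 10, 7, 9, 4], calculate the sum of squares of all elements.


|A|^2 = sum of squared components
A[0]^2 = 3^2 = 9
A[1]^2 = 10^2 = 100
A[2]^2 = 7^2 = 49
A[3]^2 = 9^2 = 81
A[4]^2 = 4^2 = 16
Sum = 9 + 100 + 49 + 81 + 16 = 255

255


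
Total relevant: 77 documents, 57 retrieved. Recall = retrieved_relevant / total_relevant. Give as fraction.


Recall = retrieved_relevant / total_relevant
= 57 / 77
= 57 / (57 + 20)
= 57/77

57/77


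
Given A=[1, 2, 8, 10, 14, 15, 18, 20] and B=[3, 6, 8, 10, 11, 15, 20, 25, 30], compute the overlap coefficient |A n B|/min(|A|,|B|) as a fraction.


A intersect B = [8, 10, 15, 20]
|A intersect B| = 4
min(|A|, |B|) = min(8, 9) = 8
Overlap = 4 / 8 = 1/2

1/2


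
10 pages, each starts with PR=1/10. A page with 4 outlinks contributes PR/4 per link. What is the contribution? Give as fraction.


Initial PR = 1/10 = 1/10
Outlinks = 4
Contribution per link = PR / outlinks
= 1/10 / 4
= 1/40

1/40


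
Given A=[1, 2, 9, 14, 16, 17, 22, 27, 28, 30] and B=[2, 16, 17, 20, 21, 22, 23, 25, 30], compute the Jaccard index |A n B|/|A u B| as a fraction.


A intersect B = [2, 16, 17, 22, 30]
|A intersect B| = 5
A union B = [1, 2, 9, 14, 16, 17, 20, 21, 22, 23, 25, 27, 28, 30]
|A union B| = 14
Jaccard = 5/14 = 5/14

5/14


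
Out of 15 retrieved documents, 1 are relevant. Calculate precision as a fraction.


Precision = relevant_retrieved / total_retrieved
= 1 / 15
= 1 / (1 + 14)
= 1/15

1/15


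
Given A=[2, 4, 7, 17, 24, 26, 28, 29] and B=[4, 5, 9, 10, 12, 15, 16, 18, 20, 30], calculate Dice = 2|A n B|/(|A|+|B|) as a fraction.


A intersect B = [4]
|A intersect B| = 1
|A| = 8, |B| = 10
Dice = 2*1 / (8+10)
= 2 / 18 = 1/9

1/9


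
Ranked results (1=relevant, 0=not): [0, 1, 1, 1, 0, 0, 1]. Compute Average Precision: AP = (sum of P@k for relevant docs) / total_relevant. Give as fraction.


Computing P@k for each relevant position:
Position 1: not relevant
Position 2: relevant, P@2 = 1/2 = 1/2
Position 3: relevant, P@3 = 2/3 = 2/3
Position 4: relevant, P@4 = 3/4 = 3/4
Position 5: not relevant
Position 6: not relevant
Position 7: relevant, P@7 = 4/7 = 4/7
Sum of P@k = 1/2 + 2/3 + 3/4 + 4/7 = 209/84
AP = 209/84 / 4 = 209/336

209/336


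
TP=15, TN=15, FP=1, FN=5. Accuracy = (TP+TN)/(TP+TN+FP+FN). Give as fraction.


Accuracy = (TP + TN) / (TP + TN + FP + FN)
TP + TN = 15 + 15 = 30
Total = 15 + 15 + 1 + 5 = 36
Accuracy = 30 / 36 = 5/6

5/6


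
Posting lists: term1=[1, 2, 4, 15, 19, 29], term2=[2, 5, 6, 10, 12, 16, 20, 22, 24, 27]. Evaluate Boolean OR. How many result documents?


Boolean OR: find union of posting lists
term1 docs: [1, 2, 4, 15, 19, 29]
term2 docs: [2, 5, 6, 10, 12, 16, 20, 22, 24, 27]
Union: [1, 2, 4, 5, 6, 10, 12, 15, 16, 19, 20, 22, 24, 27, 29]
|union| = 15

15


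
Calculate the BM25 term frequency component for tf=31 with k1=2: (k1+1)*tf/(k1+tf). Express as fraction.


BM25 TF component = (k1+1)*tf / (k1+tf)
k1 = 2, tf = 31
Numerator = (2+1)*31 = 93
Denominator = 2 + 31 = 33
= 93/33 = 31/11

31/11


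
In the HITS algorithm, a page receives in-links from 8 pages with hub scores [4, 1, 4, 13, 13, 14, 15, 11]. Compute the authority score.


Authority = sum of hub scores of in-linkers
In-link 1: hub score = 4
In-link 2: hub score = 1
In-link 3: hub score = 4
In-link 4: hub score = 13
In-link 5: hub score = 13
In-link 6: hub score = 14
In-link 7: hub score = 15
In-link 8: hub score = 11
Authority = 4 + 1 + 4 + 13 + 13 + 14 + 15 + 11 = 75

75


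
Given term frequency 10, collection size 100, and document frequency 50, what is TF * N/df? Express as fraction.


TF * (N/df)
= 10 * (100/50)
= 10 * 2
= 20

20


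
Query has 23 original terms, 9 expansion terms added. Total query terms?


Original terms: 23
Expansion terms: 9
Total = 23 + 9 = 32

32


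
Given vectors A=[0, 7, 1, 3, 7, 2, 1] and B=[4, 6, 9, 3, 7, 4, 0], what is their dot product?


Dot product = sum of element-wise products
A[0]*B[0] = 0*4 = 0
A[1]*B[1] = 7*6 = 42
A[2]*B[2] = 1*9 = 9
A[3]*B[3] = 3*3 = 9
A[4]*B[4] = 7*7 = 49
A[5]*B[5] = 2*4 = 8
A[6]*B[6] = 1*0 = 0
Sum = 0 + 42 + 9 + 9 + 49 + 8 + 0 = 117

117


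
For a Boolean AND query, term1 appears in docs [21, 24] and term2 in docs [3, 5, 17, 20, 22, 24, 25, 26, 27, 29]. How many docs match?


Boolean AND: find intersection of posting lists
term1 docs: [21, 24]
term2 docs: [3, 5, 17, 20, 22, 24, 25, 26, 27, 29]
Intersection: [24]
|intersection| = 1

1


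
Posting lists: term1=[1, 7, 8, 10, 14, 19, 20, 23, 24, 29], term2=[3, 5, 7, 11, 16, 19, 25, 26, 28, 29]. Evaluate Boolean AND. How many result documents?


Boolean AND: find intersection of posting lists
term1 docs: [1, 7, 8, 10, 14, 19, 20, 23, 24, 29]
term2 docs: [3, 5, 7, 11, 16, 19, 25, 26, 28, 29]
Intersection: [7, 19, 29]
|intersection| = 3

3


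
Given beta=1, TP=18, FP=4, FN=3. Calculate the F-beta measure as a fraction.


P = TP/(TP+FP) = 18/22 = 9/11
R = TP/(TP+FN) = 18/21 = 6/7
beta^2 = 1^2 = 1
(1 + beta^2) = 2
Numerator = (1+beta^2)*P*R = 108/77
Denominator = beta^2*P + R = 9/11 + 6/7 = 129/77
F_beta = 36/43

36/43


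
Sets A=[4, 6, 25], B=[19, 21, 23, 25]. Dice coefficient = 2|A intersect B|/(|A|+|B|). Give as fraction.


A intersect B = [25]
|A intersect B| = 1
|A| = 3, |B| = 4
Dice = 2*1 / (3+4)
= 2 / 7 = 2/7

2/7


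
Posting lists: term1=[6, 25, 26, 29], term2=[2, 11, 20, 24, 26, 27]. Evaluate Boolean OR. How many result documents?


Boolean OR: find union of posting lists
term1 docs: [6, 25, 26, 29]
term2 docs: [2, 11, 20, 24, 26, 27]
Union: [2, 6, 11, 20, 24, 25, 26, 27, 29]
|union| = 9

9


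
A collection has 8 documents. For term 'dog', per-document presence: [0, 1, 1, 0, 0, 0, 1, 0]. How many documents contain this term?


Checking each document for 'dog':
Doc 1: absent
Doc 2: present
Doc 3: present
Doc 4: absent
Doc 5: absent
Doc 6: absent
Doc 7: present
Doc 8: absent
df = sum of presences = 0 + 1 + 1 + 0 + 0 + 0 + 1 + 0 = 3

3


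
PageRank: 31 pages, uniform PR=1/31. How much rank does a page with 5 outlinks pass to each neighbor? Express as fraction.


Initial PR = 1/31 = 1/31
Outlinks = 5
Contribution per link = PR / outlinks
= 1/31 / 5
= 1/155

1/155


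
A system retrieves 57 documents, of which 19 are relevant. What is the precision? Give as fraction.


Precision = relevant_retrieved / total_retrieved
= 19 / 57
= 19 / (19 + 38)
= 1/3

1/3


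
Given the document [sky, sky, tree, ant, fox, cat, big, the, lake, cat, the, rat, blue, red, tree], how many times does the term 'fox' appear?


Document has 15 words
Scanning for 'fox':
Found at positions: [4]
Count = 1

1


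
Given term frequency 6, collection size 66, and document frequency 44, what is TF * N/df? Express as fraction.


TF * (N/df)
= 6 * (66/44)
= 6 * 3/2
= 9

9


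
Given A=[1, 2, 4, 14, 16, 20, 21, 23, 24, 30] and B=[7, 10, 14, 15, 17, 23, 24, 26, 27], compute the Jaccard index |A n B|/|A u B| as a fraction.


A intersect B = [14, 23, 24]
|A intersect B| = 3
A union B = [1, 2, 4, 7, 10, 14, 15, 16, 17, 20, 21, 23, 24, 26, 27, 30]
|A union B| = 16
Jaccard = 3/16 = 3/16

3/16


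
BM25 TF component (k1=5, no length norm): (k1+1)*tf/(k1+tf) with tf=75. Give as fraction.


BM25 TF component = (k1+1)*tf / (k1+tf)
k1 = 5, tf = 75
Numerator = (5+1)*75 = 450
Denominator = 5 + 75 = 80
= 450/80 = 45/8

45/8


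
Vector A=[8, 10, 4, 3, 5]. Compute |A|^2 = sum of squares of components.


|A|^2 = sum of squared components
A[0]^2 = 8^2 = 64
A[1]^2 = 10^2 = 100
A[2]^2 = 4^2 = 16
A[3]^2 = 3^2 = 9
A[4]^2 = 5^2 = 25
Sum = 64 + 100 + 16 + 9 + 25 = 214

214


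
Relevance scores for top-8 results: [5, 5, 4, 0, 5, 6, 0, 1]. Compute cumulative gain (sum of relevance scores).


Cumulative Gain = sum of relevance scores
Position 1: rel=5, running sum=5
Position 2: rel=5, running sum=10
Position 3: rel=4, running sum=14
Position 4: rel=0, running sum=14
Position 5: rel=5, running sum=19
Position 6: rel=6, running sum=25
Position 7: rel=0, running sum=25
Position 8: rel=1, running sum=26
CG = 26

26


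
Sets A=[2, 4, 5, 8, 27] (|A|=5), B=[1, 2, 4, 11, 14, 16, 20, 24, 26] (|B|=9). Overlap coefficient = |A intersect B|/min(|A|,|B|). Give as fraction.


A intersect B = [2, 4]
|A intersect B| = 2
min(|A|, |B|) = min(5, 9) = 5
Overlap = 2 / 5 = 2/5

2/5


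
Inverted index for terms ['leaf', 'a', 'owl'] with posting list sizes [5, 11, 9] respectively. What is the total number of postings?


Summing posting list sizes:
'leaf': 5 postings
'a': 11 postings
'owl': 9 postings
Total = 5 + 11 + 9 = 25

25


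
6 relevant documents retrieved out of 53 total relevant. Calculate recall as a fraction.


Recall = retrieved_relevant / total_relevant
= 6 / 53
= 6 / (6 + 47)
= 6/53

6/53


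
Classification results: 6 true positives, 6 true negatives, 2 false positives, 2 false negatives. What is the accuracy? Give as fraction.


Accuracy = (TP + TN) / (TP + TN + FP + FN)
TP + TN = 6 + 6 = 12
Total = 6 + 6 + 2 + 2 = 16
Accuracy = 12 / 16 = 3/4

3/4


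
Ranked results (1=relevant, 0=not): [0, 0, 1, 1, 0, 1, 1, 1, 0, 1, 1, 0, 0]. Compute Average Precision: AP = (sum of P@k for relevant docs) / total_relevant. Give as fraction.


Computing P@k for each relevant position:
Position 1: not relevant
Position 2: not relevant
Position 3: relevant, P@3 = 1/3 = 1/3
Position 4: relevant, P@4 = 2/4 = 1/2
Position 5: not relevant
Position 6: relevant, P@6 = 3/6 = 1/2
Position 7: relevant, P@7 = 4/7 = 4/7
Position 8: relevant, P@8 = 5/8 = 5/8
Position 9: not relevant
Position 10: relevant, P@10 = 6/10 = 3/5
Position 11: relevant, P@11 = 7/11 = 7/11
Position 12: not relevant
Position 13: not relevant
Sum of P@k = 1/3 + 1/2 + 1/2 + 4/7 + 5/8 + 3/5 + 7/11 = 34799/9240
AP = 34799/9240 / 7 = 34799/64680

34799/64680


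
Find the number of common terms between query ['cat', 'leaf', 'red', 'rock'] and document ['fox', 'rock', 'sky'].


Query terms: ['cat', 'leaf', 'red', 'rock']
Document terms: ['fox', 'rock', 'sky']
Common terms: ['rock']
Overlap count = 1

1


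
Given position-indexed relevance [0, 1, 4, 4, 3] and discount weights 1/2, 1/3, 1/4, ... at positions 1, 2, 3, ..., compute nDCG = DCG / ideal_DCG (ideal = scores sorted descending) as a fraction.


Position discount weights w_i = 1/(i+1) for i=1..5:
Weights = [1/2, 1/3, 1/4, 1/5, 1/6]
Actual relevance: [0, 1, 4, 4, 3]
DCG = 0/2 + 1/3 + 4/4 + 4/5 + 3/6 = 79/30
Ideal relevance (sorted desc): [4, 4, 3, 1, 0]
Ideal DCG = 4/2 + 4/3 + 3/4 + 1/5 + 0/6 = 257/60
nDCG = DCG / ideal_DCG = 79/30 / 257/60 = 158/257

158/257


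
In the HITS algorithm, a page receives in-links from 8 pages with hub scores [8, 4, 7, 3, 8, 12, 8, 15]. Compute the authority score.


Authority = sum of hub scores of in-linkers
In-link 1: hub score = 8
In-link 2: hub score = 4
In-link 3: hub score = 7
In-link 4: hub score = 3
In-link 5: hub score = 8
In-link 6: hub score = 12
In-link 7: hub score = 8
In-link 8: hub score = 15
Authority = 8 + 4 + 7 + 3 + 8 + 12 + 8 + 15 = 65

65


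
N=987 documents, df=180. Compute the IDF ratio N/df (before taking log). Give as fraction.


IDF ratio = N / df
= 987 / 180
= 329/60

329/60


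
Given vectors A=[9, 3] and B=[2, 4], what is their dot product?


Dot product = sum of element-wise products
A[0]*B[0] = 9*2 = 18
A[1]*B[1] = 3*4 = 12
Sum = 18 + 12 = 30

30


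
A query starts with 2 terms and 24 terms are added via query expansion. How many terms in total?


Original terms: 2
Expansion terms: 24
Total = 2 + 24 = 26

26


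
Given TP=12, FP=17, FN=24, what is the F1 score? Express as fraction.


F1 = 2 * P * R / (P + R)
P = TP/(TP+FP) = 12/29 = 12/29
R = TP/(TP+FN) = 12/36 = 1/3
2 * P * R = 2 * 12/29 * 1/3 = 8/29
P + R = 12/29 + 1/3 = 65/87
F1 = 8/29 / 65/87 = 24/65

24/65


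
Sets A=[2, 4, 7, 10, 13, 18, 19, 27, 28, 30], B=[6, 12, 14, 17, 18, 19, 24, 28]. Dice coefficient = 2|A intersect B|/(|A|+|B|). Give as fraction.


A intersect B = [18, 19, 28]
|A intersect B| = 3
|A| = 10, |B| = 8
Dice = 2*3 / (10+8)
= 6 / 18 = 1/3

1/3


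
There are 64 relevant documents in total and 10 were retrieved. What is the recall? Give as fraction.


Recall = retrieved_relevant / total_relevant
= 10 / 64
= 10 / (10 + 54)
= 5/32

5/32


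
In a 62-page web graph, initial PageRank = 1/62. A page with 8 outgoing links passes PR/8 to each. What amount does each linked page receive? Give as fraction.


Initial PR = 1/62 = 1/62
Outlinks = 8
Contribution per link = PR / outlinks
= 1/62 / 8
= 1/496

1/496


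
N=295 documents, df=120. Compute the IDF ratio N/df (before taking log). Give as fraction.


IDF ratio = N / df
= 295 / 120
= 59/24

59/24


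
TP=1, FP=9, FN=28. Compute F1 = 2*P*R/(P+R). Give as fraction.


F1 = 2 * P * R / (P + R)
P = TP/(TP+FP) = 1/10 = 1/10
R = TP/(TP+FN) = 1/29 = 1/29
2 * P * R = 2 * 1/10 * 1/29 = 1/145
P + R = 1/10 + 1/29 = 39/290
F1 = 1/145 / 39/290 = 2/39

2/39


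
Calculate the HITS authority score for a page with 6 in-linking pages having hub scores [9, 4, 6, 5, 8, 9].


Authority = sum of hub scores of in-linkers
In-link 1: hub score = 9
In-link 2: hub score = 4
In-link 3: hub score = 6
In-link 4: hub score = 5
In-link 5: hub score = 8
In-link 6: hub score = 9
Authority = 9 + 4 + 6 + 5 + 8 + 9 = 41

41


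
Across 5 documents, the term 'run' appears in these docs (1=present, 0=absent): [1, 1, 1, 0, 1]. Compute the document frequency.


Checking each document for 'run':
Doc 1: present
Doc 2: present
Doc 3: present
Doc 4: absent
Doc 5: present
df = sum of presences = 1 + 1 + 1 + 0 + 1 = 4

4


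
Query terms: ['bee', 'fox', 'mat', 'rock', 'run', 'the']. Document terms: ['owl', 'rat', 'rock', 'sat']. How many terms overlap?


Query terms: ['bee', 'fox', 'mat', 'rock', 'run', 'the']
Document terms: ['owl', 'rat', 'rock', 'sat']
Common terms: ['rock']
Overlap count = 1

1


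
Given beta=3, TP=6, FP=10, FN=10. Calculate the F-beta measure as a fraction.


P = TP/(TP+FP) = 6/16 = 3/8
R = TP/(TP+FN) = 6/16 = 3/8
beta^2 = 3^2 = 9
(1 + beta^2) = 10
Numerator = (1+beta^2)*P*R = 45/32
Denominator = beta^2*P + R = 27/8 + 3/8 = 15/4
F_beta = 3/8

3/8


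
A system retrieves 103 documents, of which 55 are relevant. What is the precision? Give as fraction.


Precision = relevant_retrieved / total_retrieved
= 55 / 103
= 55 / (55 + 48)
= 55/103

55/103


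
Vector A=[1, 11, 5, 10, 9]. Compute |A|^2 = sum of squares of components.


|A|^2 = sum of squared components
A[0]^2 = 1^2 = 1
A[1]^2 = 11^2 = 121
A[2]^2 = 5^2 = 25
A[3]^2 = 10^2 = 100
A[4]^2 = 9^2 = 81
Sum = 1 + 121 + 25 + 100 + 81 = 328

328


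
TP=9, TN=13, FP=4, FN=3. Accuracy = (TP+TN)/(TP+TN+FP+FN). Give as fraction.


Accuracy = (TP + TN) / (TP + TN + FP + FN)
TP + TN = 9 + 13 = 22
Total = 9 + 13 + 4 + 3 = 29
Accuracy = 22 / 29 = 22/29

22/29


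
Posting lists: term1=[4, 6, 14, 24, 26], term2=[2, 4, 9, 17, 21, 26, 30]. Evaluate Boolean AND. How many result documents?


Boolean AND: find intersection of posting lists
term1 docs: [4, 6, 14, 24, 26]
term2 docs: [2, 4, 9, 17, 21, 26, 30]
Intersection: [4, 26]
|intersection| = 2

2


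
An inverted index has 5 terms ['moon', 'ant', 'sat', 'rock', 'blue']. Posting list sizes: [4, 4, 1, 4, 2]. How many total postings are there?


Summing posting list sizes:
'moon': 4 postings
'ant': 4 postings
'sat': 1 postings
'rock': 4 postings
'blue': 2 postings
Total = 4 + 4 + 1 + 4 + 2 = 15

15


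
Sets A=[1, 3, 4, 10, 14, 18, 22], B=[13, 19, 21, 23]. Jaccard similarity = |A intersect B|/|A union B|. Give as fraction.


A intersect B = []
|A intersect B| = 0
A union B = [1, 3, 4, 10, 13, 14, 18, 19, 21, 22, 23]
|A union B| = 11
Jaccard = 0/11 = 0

0


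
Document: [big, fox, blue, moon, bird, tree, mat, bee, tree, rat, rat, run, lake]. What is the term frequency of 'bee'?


Document has 13 words
Scanning for 'bee':
Found at positions: [7]
Count = 1

1


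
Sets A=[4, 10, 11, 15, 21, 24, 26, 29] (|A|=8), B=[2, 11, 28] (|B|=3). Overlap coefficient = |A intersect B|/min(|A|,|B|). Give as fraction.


A intersect B = [11]
|A intersect B| = 1
min(|A|, |B|) = min(8, 3) = 3
Overlap = 1 / 3 = 1/3

1/3


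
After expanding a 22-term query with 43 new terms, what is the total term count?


Original terms: 22
Expansion terms: 43
Total = 22 + 43 = 65

65


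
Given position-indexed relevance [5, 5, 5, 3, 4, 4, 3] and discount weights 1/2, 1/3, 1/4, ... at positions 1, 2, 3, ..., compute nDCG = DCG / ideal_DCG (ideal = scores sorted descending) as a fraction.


Position discount weights w_i = 1/(i+1) for i=1..7:
Weights = [1/2, 1/3, 1/4, 1/5, 1/6, 1/7, 1/8]
Actual relevance: [5, 5, 5, 3, 4, 4, 3]
DCG = 5/2 + 5/3 + 5/4 + 3/5 + 4/6 + 4/7 + 3/8 = 6409/840
Ideal relevance (sorted desc): [5, 5, 5, 4, 4, 3, 3]
Ideal DCG = 5/2 + 5/3 + 5/4 + 4/5 + 4/6 + 3/7 + 3/8 = 6457/840
nDCG = DCG / ideal_DCG = 6409/840 / 6457/840 = 6409/6457

6409/6457


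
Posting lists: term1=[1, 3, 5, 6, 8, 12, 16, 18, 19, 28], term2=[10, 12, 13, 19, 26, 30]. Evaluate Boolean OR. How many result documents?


Boolean OR: find union of posting lists
term1 docs: [1, 3, 5, 6, 8, 12, 16, 18, 19, 28]
term2 docs: [10, 12, 13, 19, 26, 30]
Union: [1, 3, 5, 6, 8, 10, 12, 13, 16, 18, 19, 26, 28, 30]
|union| = 14

14


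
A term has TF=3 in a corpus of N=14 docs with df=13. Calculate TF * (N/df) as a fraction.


TF * (N/df)
= 3 * (14/13)
= 3 * 14/13
= 42/13

42/13


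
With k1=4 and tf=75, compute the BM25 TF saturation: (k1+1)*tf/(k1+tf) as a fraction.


BM25 TF component = (k1+1)*tf / (k1+tf)
k1 = 4, tf = 75
Numerator = (4+1)*75 = 375
Denominator = 4 + 75 = 79
= 375/79 = 375/79

375/79


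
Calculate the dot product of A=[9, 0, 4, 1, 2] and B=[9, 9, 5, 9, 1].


Dot product = sum of element-wise products
A[0]*B[0] = 9*9 = 81
A[1]*B[1] = 0*9 = 0
A[2]*B[2] = 4*5 = 20
A[3]*B[3] = 1*9 = 9
A[4]*B[4] = 2*1 = 2
Sum = 81 + 0 + 20 + 9 + 2 = 112

112


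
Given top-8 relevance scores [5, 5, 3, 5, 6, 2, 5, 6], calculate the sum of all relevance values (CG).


Cumulative Gain = sum of relevance scores
Position 1: rel=5, running sum=5
Position 2: rel=5, running sum=10
Position 3: rel=3, running sum=13
Position 4: rel=5, running sum=18
Position 5: rel=6, running sum=24
Position 6: rel=2, running sum=26
Position 7: rel=5, running sum=31
Position 8: rel=6, running sum=37
CG = 37

37


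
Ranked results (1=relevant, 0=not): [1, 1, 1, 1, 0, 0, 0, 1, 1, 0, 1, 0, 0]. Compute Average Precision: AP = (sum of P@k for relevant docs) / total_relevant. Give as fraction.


Computing P@k for each relevant position:
Position 1: relevant, P@1 = 1/1 = 1
Position 2: relevant, P@2 = 2/2 = 1
Position 3: relevant, P@3 = 3/3 = 1
Position 4: relevant, P@4 = 4/4 = 1
Position 5: not relevant
Position 6: not relevant
Position 7: not relevant
Position 8: relevant, P@8 = 5/8 = 5/8
Position 9: relevant, P@9 = 6/9 = 2/3
Position 10: not relevant
Position 11: relevant, P@11 = 7/11 = 7/11
Position 12: not relevant
Position 13: not relevant
Sum of P@k = 1 + 1 + 1 + 1 + 5/8 + 2/3 + 7/11 = 1565/264
AP = 1565/264 / 7 = 1565/1848

1565/1848


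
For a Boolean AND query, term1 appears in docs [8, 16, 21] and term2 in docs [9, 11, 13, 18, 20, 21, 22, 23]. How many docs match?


Boolean AND: find intersection of posting lists
term1 docs: [8, 16, 21]
term2 docs: [9, 11, 13, 18, 20, 21, 22, 23]
Intersection: [21]
|intersection| = 1

1


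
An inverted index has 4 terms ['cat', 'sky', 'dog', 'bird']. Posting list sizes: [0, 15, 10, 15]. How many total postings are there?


Summing posting list sizes:
'cat': 0 postings
'sky': 15 postings
'dog': 10 postings
'bird': 15 postings
Total = 0 + 15 + 10 + 15 = 40

40


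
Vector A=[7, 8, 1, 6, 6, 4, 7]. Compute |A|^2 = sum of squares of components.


|A|^2 = sum of squared components
A[0]^2 = 7^2 = 49
A[1]^2 = 8^2 = 64
A[2]^2 = 1^2 = 1
A[3]^2 = 6^2 = 36
A[4]^2 = 6^2 = 36
A[5]^2 = 4^2 = 16
A[6]^2 = 7^2 = 49
Sum = 49 + 64 + 1 + 36 + 36 + 16 + 49 = 251

251


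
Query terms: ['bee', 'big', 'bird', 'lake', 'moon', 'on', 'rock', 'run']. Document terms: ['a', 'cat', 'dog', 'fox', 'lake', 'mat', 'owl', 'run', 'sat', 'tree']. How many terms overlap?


Query terms: ['bee', 'big', 'bird', 'lake', 'moon', 'on', 'rock', 'run']
Document terms: ['a', 'cat', 'dog', 'fox', 'lake', 'mat', 'owl', 'run', 'sat', 'tree']
Common terms: ['lake', 'run']
Overlap count = 2

2


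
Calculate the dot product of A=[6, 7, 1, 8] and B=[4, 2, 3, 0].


Dot product = sum of element-wise products
A[0]*B[0] = 6*4 = 24
A[1]*B[1] = 7*2 = 14
A[2]*B[2] = 1*3 = 3
A[3]*B[3] = 8*0 = 0
Sum = 24 + 14 + 3 + 0 = 41

41


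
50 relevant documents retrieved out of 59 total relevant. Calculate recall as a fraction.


Recall = retrieved_relevant / total_relevant
= 50 / 59
= 50 / (50 + 9)
= 50/59

50/59


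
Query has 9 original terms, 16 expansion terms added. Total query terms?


Original terms: 9
Expansion terms: 16
Total = 9 + 16 = 25

25


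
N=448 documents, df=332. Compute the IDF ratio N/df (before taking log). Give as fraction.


IDF ratio = N / df
= 448 / 332
= 112/83

112/83


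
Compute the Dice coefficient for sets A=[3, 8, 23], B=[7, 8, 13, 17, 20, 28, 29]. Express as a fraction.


A intersect B = [8]
|A intersect B| = 1
|A| = 3, |B| = 7
Dice = 2*1 / (3+7)
= 2 / 10 = 1/5

1/5


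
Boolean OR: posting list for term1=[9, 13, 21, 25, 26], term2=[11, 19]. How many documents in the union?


Boolean OR: find union of posting lists
term1 docs: [9, 13, 21, 25, 26]
term2 docs: [11, 19]
Union: [9, 11, 13, 19, 21, 25, 26]
|union| = 7

7


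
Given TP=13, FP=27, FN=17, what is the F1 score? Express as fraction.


F1 = 2 * P * R / (P + R)
P = TP/(TP+FP) = 13/40 = 13/40
R = TP/(TP+FN) = 13/30 = 13/30
2 * P * R = 2 * 13/40 * 13/30 = 169/600
P + R = 13/40 + 13/30 = 91/120
F1 = 169/600 / 91/120 = 13/35

13/35


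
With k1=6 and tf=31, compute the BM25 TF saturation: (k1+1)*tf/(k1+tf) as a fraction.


BM25 TF component = (k1+1)*tf / (k1+tf)
k1 = 6, tf = 31
Numerator = (6+1)*31 = 217
Denominator = 6 + 31 = 37
= 217/37 = 217/37

217/37


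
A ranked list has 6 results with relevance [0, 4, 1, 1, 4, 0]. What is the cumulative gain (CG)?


Cumulative Gain = sum of relevance scores
Position 1: rel=0, running sum=0
Position 2: rel=4, running sum=4
Position 3: rel=1, running sum=5
Position 4: rel=1, running sum=6
Position 5: rel=4, running sum=10
Position 6: rel=0, running sum=10
CG = 10

10


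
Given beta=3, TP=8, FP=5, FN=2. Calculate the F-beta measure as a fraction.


P = TP/(TP+FP) = 8/13 = 8/13
R = TP/(TP+FN) = 8/10 = 4/5
beta^2 = 3^2 = 9
(1 + beta^2) = 10
Numerator = (1+beta^2)*P*R = 64/13
Denominator = beta^2*P + R = 72/13 + 4/5 = 412/65
F_beta = 80/103

80/103


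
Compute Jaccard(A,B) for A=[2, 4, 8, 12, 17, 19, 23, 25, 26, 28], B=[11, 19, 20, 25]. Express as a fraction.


A intersect B = [19, 25]
|A intersect B| = 2
A union B = [2, 4, 8, 11, 12, 17, 19, 20, 23, 25, 26, 28]
|A union B| = 12
Jaccard = 2/12 = 1/6

1/6


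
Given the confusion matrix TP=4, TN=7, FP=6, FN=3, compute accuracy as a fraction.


Accuracy = (TP + TN) / (TP + TN + FP + FN)
TP + TN = 4 + 7 = 11
Total = 4 + 7 + 6 + 3 = 20
Accuracy = 11 / 20 = 11/20

11/20


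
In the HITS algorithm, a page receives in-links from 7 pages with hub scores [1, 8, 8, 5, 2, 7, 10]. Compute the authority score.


Authority = sum of hub scores of in-linkers
In-link 1: hub score = 1
In-link 2: hub score = 8
In-link 3: hub score = 8
In-link 4: hub score = 5
In-link 5: hub score = 2
In-link 6: hub score = 7
In-link 7: hub score = 10
Authority = 1 + 8 + 8 + 5 + 2 + 7 + 10 = 41

41


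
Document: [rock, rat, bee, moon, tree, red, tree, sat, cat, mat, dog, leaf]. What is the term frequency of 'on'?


Document has 12 words
Scanning for 'on':
Term not found in document
Count = 0

0


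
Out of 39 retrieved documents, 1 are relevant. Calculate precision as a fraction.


Precision = relevant_retrieved / total_retrieved
= 1 / 39
= 1 / (1 + 38)
= 1/39

1/39


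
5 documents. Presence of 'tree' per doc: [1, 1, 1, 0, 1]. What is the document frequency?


Checking each document for 'tree':
Doc 1: present
Doc 2: present
Doc 3: present
Doc 4: absent
Doc 5: present
df = sum of presences = 1 + 1 + 1 + 0 + 1 = 4

4


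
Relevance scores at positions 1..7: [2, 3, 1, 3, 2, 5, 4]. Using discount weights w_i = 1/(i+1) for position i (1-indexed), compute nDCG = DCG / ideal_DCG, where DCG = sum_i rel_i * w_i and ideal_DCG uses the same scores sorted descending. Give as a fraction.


Position discount weights w_i = 1/(i+1) for i=1..7:
Weights = [1/2, 1/3, 1/4, 1/5, 1/6, 1/7, 1/8]
Actual relevance: [2, 3, 1, 3, 2, 5, 4]
DCG = 2/2 + 3/3 + 1/4 + 3/5 + 2/6 + 5/7 + 4/8 = 1847/420
Ideal relevance (sorted desc): [5, 4, 3, 3, 2, 2, 1]
Ideal DCG = 5/2 + 4/3 + 3/4 + 3/5 + 2/6 + 2/7 + 1/8 = 4979/840
nDCG = DCG / ideal_DCG = 1847/420 / 4979/840 = 3694/4979

3694/4979


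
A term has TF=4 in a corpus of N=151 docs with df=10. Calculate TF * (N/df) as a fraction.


TF * (N/df)
= 4 * (151/10)
= 4 * 151/10
= 302/5

302/5


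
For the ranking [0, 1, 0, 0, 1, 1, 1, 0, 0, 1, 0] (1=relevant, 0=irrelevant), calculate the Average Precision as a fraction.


Computing P@k for each relevant position:
Position 1: not relevant
Position 2: relevant, P@2 = 1/2 = 1/2
Position 3: not relevant
Position 4: not relevant
Position 5: relevant, P@5 = 2/5 = 2/5
Position 6: relevant, P@6 = 3/6 = 1/2
Position 7: relevant, P@7 = 4/7 = 4/7
Position 8: not relevant
Position 9: not relevant
Position 10: relevant, P@10 = 5/10 = 1/2
Position 11: not relevant
Sum of P@k = 1/2 + 2/5 + 1/2 + 4/7 + 1/2 = 173/70
AP = 173/70 / 5 = 173/350

173/350


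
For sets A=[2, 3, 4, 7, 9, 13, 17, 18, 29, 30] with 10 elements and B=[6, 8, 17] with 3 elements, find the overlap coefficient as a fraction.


A intersect B = [17]
|A intersect B| = 1
min(|A|, |B|) = min(10, 3) = 3
Overlap = 1 / 3 = 1/3

1/3


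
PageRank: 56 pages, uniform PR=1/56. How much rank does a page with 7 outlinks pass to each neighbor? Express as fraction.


Initial PR = 1/56 = 1/56
Outlinks = 7
Contribution per link = PR / outlinks
= 1/56 / 7
= 1/392

1/392


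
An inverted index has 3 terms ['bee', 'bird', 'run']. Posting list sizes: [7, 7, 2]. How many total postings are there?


Summing posting list sizes:
'bee': 7 postings
'bird': 7 postings
'run': 2 postings
Total = 7 + 7 + 2 = 16

16


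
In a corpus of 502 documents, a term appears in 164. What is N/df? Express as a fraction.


IDF ratio = N / df
= 502 / 164
= 251/82

251/82


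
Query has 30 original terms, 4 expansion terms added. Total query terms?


Original terms: 30
Expansion terms: 4
Total = 30 + 4 = 34

34


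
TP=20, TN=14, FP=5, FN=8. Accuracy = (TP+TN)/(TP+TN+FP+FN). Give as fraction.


Accuracy = (TP + TN) / (TP + TN + FP + FN)
TP + TN = 20 + 14 = 34
Total = 20 + 14 + 5 + 8 = 47
Accuracy = 34 / 47 = 34/47

34/47


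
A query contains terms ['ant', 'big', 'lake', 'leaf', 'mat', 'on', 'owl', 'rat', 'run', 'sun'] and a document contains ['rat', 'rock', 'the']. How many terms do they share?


Query terms: ['ant', 'big', 'lake', 'leaf', 'mat', 'on', 'owl', 'rat', 'run', 'sun']
Document terms: ['rat', 'rock', 'the']
Common terms: ['rat']
Overlap count = 1

1


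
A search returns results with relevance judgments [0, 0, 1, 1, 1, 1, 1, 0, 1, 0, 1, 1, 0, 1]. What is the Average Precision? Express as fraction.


Computing P@k for each relevant position:
Position 1: not relevant
Position 2: not relevant
Position 3: relevant, P@3 = 1/3 = 1/3
Position 4: relevant, P@4 = 2/4 = 1/2
Position 5: relevant, P@5 = 3/5 = 3/5
Position 6: relevant, P@6 = 4/6 = 2/3
Position 7: relevant, P@7 = 5/7 = 5/7
Position 8: not relevant
Position 9: relevant, P@9 = 6/9 = 2/3
Position 10: not relevant
Position 11: relevant, P@11 = 7/11 = 7/11
Position 12: relevant, P@12 = 8/12 = 2/3
Position 13: not relevant
Position 14: relevant, P@14 = 9/14 = 9/14
Sum of P@k = 1/3 + 1/2 + 3/5 + 2/3 + 5/7 + 2/3 + 7/11 + 2/3 + 9/14 = 6268/1155
AP = 6268/1155 / 9 = 6268/10395

6268/10395
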